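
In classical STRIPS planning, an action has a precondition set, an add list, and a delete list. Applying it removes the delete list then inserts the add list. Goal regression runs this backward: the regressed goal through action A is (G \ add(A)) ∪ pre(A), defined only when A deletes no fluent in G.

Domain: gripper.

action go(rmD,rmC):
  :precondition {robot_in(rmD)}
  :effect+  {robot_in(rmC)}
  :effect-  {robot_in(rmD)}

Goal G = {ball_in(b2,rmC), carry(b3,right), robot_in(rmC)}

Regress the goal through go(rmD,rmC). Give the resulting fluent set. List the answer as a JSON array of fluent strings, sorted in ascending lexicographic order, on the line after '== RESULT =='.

Regress:
  G ∩ del = {}  (empty — regression defined)
  G \ add = {ball_in(b2,rmC), carry(b3,right), robot_in(rmC)} \ {robot_in(rmC)} = {ball_in(b2,rmC), carry(b3,right)}
  ∪ pre   = {ball_in(b2,rmC), carry(b3,right)} ∪ {robot_in(rmD)}
          = {ball_in(b2,rmC), carry(b3,right), robot_in(rmD)}

== RESULT ==
["ball_in(b2,rmC)", "carry(b3,right)", "robot_in(rmD)"]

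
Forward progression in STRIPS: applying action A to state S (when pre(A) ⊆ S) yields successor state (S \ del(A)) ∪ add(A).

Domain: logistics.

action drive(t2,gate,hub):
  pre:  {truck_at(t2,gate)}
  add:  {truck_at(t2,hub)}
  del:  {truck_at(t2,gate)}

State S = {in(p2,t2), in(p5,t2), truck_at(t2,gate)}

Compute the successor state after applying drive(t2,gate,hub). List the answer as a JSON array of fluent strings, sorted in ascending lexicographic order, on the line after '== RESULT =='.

Compute (S \ del) ∪ add:
  pre ⊆ S: {truck_at(t2,gate)} ⊆ S  — applicable
  S \ del = {in(p2,t2), in(p5,t2)}
  ∪ add   = {in(p2,t2), in(p5,t2), truck_at(t2,hub)}

== RESULT ==
["in(p2,t2)", "in(p5,t2)", "truck_at(t2,hub)"]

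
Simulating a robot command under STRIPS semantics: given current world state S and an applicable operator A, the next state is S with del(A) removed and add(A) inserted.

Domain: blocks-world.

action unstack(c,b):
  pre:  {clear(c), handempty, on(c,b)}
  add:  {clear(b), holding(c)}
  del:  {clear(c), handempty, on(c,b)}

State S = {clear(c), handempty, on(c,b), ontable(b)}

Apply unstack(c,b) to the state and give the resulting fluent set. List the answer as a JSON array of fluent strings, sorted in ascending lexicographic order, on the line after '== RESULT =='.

Compute (S \ del) ∪ add:
  pre ⊆ S: {clear(c), handempty, on(c,b)} ⊆ S  — applicable
  S \ del = {ontable(b)}
  ∪ add   = {clear(b), holding(c), ontable(b)}

== RESULT ==
["clear(b)", "holding(c)", "ontable(b)"]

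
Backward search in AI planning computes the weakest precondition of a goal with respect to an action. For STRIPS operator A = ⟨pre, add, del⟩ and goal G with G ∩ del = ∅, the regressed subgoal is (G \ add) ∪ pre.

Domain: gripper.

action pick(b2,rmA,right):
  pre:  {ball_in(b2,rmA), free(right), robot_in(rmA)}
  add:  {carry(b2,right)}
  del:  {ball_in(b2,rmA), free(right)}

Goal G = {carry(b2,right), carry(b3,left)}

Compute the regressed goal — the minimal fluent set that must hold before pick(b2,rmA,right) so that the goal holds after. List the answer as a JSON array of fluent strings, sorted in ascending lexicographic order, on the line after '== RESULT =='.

Regress:
  G ∩ del = {}  (empty — regression defined)
  G \ add = {carry(b2,right), carry(b3,left)} \ {carry(b2,right)} = {carry(b3,left)}
  ∪ pre   = {carry(b3,left)} ∪ {ball_in(b2,rmA), free(right), robot_in(rmA)}
          = {ball_in(b2,rmA), carry(b3,left), free(right), robot_in(rmA)}

== RESULT ==
["ball_in(b2,rmA)", "carry(b3,left)", "free(right)", "robot_in(rmA)"]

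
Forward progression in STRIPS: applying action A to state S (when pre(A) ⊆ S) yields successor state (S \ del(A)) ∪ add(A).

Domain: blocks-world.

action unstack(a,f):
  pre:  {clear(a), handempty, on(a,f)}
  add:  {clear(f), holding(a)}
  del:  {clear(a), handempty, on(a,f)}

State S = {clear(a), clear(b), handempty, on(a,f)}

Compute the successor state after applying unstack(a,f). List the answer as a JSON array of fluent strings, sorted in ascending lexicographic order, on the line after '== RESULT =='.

Progress:
  pre ⊆ S: {clear(a), handempty, on(a,f)} ⊆ S  — applicable
  S \ del = {clear(b)}
  ∪ add   = {clear(b), clear(f), holding(a)}

== RESULT ==
["clear(b)", "clear(f)", "holding(a)"]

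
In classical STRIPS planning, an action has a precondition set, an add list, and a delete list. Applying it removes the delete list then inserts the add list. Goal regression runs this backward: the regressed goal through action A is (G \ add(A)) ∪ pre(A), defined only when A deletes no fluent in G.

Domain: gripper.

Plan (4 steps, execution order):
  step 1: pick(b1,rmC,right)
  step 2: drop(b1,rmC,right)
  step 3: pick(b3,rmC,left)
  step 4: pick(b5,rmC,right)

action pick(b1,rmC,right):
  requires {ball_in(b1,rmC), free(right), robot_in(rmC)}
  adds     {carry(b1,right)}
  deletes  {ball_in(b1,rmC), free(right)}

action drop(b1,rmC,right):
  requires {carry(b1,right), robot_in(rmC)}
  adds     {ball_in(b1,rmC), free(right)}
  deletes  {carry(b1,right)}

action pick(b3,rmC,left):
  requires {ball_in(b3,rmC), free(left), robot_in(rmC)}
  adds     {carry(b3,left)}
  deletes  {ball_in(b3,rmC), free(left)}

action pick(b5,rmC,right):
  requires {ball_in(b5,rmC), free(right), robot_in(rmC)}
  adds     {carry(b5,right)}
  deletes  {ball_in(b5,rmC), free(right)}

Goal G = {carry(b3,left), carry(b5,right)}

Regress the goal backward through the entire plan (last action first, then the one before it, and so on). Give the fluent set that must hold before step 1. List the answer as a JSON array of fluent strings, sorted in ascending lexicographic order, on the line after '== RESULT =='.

Regress step by step:
  through step 4 (pick(b5,rmC,right)): drop {carry(b5,right)}, keep {carry(b3,left)}, require {ball_in(b5,rmC), free(right), robot_in(rmC)}
    → {ball_in(b5,rmC), carry(b3,left), free(right), robot_in(rmC)}
  through step 3 (pick(b3,rmC,left)): drop {carry(b3,left)}, keep {ball_in(b5,rmC), free(right), robot_in(rmC)}, require {ball_in(b3,rmC), free(left), robot_in(rmC)}
    → {ball_in(b3,rmC), ball_in(b5,rmC), free(left), free(right), robot_in(rmC)}
  through step 2 (drop(b1,rmC,right)): drop {free(right)}, keep {ball_in(b3,rmC), ball_in(b5,rmC), free(left), robot_in(rmC)}, require {carry(b1,right), robot_in(rmC)}
    → {ball_in(b3,rmC), ball_in(b5,rmC), carry(b1,right), free(left), robot_in(rmC)}
  through step 1 (pick(b1,rmC,right)): drop {carry(b1,right)}, keep {ball_in(b3,rmC), ball_in(b5,rmC), free(left), robot_in(rmC)}, require {ball_in(b1,rmC), free(right), robot_in(rmC)}
    → {ball_in(b1,rmC), ball_in(b3,rmC), ball_in(b5,rmC), free(left), free(right), robot_in(rmC)}

== RESULT ==
["ball_in(b1,rmC)", "ball_in(b3,rmC)", "ball_in(b5,rmC)", "free(left)", "free(right)", "robot_in(rmC)"]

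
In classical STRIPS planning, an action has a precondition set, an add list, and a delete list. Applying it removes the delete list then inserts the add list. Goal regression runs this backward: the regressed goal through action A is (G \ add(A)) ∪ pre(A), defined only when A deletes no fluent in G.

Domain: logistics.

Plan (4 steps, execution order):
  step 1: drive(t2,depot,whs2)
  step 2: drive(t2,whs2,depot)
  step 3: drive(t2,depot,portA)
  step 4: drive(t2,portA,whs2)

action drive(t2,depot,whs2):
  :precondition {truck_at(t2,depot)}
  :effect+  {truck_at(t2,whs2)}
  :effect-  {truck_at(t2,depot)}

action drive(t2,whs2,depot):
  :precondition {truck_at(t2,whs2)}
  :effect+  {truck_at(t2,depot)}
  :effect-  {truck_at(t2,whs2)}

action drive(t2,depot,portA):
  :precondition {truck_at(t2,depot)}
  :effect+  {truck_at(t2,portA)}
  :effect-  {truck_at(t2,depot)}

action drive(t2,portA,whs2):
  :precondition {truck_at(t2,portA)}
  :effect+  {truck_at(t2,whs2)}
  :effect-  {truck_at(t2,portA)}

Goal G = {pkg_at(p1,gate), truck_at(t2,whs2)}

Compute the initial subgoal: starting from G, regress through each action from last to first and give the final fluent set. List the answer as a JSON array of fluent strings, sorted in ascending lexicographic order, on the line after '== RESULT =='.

Regress step by step:
  through step 4 (drive(t2,portA,whs2)): drop {truck_at(t2,whs2)}, keep {pkg_at(p1,gate)}, require {truck_at(t2,portA)}
    → {pkg_at(p1,gate), truck_at(t2,portA)}
  through step 3 (drive(t2,depot,portA)): drop {truck_at(t2,portA)}, keep {pkg_at(p1,gate)}, require {truck_at(t2,depot)}
    → {pkg_at(p1,gate), truck_at(t2,depot)}
  through step 2 (drive(t2,whs2,depot)): drop {truck_at(t2,depot)}, keep {pkg_at(p1,gate)}, require {truck_at(t2,whs2)}
    → {pkg_at(p1,gate), truck_at(t2,whs2)}
  through step 1 (drive(t2,depot,whs2)): drop {truck_at(t2,whs2)}, keep {pkg_at(p1,gate)}, require {truck_at(t2,depot)}
    → {pkg_at(p1,gate), truck_at(t2,depot)}

== RESULT ==
["pkg_at(p1,gate)", "truck_at(t2,depot)"]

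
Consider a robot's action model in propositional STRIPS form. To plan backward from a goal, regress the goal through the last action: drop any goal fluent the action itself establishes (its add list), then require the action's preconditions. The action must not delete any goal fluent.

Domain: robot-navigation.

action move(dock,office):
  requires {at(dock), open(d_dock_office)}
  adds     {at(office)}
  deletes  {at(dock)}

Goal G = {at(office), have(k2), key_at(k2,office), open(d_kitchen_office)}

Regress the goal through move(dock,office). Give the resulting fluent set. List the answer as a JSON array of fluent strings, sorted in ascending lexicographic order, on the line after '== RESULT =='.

Compute (G \ add) ∪ pre:
  G ∩ del = {}  (empty — regression defined)
  G \ add = {at(office), have(k2), key_at(k2,office), open(d_kitchen_office)} \ {at(office)} = {have(k2), key_at(k2,office), open(d_kitchen_office)}
  ∪ pre   = {have(k2), key_at(k2,office), open(d_kitchen_office)} ∪ {at(dock), open(d_dock_office)}
          = {at(dock), have(k2), key_at(k2,office), open(d_dock_office), open(d_kitchen_office)}

== RESULT ==
["at(dock)", "have(k2)", "key_at(k2,office)", "open(d_dock_office)", "open(d_kitchen_office)"]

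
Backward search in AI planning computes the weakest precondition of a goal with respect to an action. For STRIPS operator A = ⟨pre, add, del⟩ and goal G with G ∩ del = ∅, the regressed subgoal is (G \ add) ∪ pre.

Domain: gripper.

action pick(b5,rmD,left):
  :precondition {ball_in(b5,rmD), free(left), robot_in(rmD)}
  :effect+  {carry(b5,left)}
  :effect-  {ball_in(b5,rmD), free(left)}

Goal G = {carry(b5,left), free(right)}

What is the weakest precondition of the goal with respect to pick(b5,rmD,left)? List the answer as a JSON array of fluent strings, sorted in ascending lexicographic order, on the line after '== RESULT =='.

Compute (G \ add) ∪ pre:
  G ∩ del = {}  (empty — regression defined)
  G \ add = {carry(b5,left), free(right)} \ {carry(b5,left)} = {free(right)}
  ∪ pre   = {free(right)} ∪ {ball_in(b5,rmD), free(left), robot_in(rmD)}
          = {ball_in(b5,rmD), free(left), free(right), robot_in(rmD)}

== RESULT ==
["ball_in(b5,rmD)", "free(left)", "free(right)", "robot_in(rmD)"]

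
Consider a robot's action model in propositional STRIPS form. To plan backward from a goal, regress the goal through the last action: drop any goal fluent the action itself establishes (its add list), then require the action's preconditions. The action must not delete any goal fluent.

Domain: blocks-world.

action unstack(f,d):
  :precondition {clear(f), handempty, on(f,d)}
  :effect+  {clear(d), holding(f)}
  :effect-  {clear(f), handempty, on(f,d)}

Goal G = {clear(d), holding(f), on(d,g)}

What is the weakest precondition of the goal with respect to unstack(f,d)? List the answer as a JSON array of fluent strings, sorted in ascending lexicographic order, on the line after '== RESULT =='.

Compute (G \ add) ∪ pre:
  G ∩ del = {}  (empty — regression defined)
  G \ add = {clear(d), holding(f), on(d,g)} \ {clear(d), holding(f)} = {on(d,g)}
  ∪ pre   = {on(d,g)} ∪ {clear(f), handempty, on(f,d)}
          = {clear(f), handempty, on(d,g), on(f,d)}

== RESULT ==
["clear(f)", "handempty", "on(d,g)", "on(f,d)"]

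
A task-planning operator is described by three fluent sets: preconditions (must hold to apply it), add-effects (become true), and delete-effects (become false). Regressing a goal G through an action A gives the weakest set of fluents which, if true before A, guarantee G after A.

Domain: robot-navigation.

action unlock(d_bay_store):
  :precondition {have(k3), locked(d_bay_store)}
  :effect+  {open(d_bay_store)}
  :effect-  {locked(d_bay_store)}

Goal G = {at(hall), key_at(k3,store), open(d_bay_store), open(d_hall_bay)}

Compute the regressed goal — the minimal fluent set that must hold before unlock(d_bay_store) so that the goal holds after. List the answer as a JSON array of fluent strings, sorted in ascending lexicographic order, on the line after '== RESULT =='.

Regress:
  G ∩ del = {}  (empty — regression defined)
  G \ add = {at(hall), key_at(k3,store), open(d_bay_store), open(d_hall_bay)} \ {open(d_bay_store)} = {at(hall), key_at(k3,store), open(d_hall_bay)}
  ∪ pre   = {at(hall), key_at(k3,store), open(d_hall_bay)} ∪ {have(k3), locked(d_bay_store)}
          = {at(hall), have(k3), key_at(k3,store), locked(d_bay_store), open(d_hall_bay)}

== RESULT ==
["at(hall)", "have(k3)", "key_at(k3,store)", "locked(d_bay_store)", "open(d_hall_bay)"]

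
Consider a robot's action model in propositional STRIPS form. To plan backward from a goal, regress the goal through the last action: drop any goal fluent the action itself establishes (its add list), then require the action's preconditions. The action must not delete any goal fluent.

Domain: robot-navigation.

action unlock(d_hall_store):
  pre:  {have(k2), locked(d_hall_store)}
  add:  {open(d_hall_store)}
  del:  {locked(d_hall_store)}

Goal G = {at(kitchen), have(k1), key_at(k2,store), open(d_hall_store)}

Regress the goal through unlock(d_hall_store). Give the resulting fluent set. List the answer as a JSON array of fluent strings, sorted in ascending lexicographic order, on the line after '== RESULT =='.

Regress:
  G ∩ del = {}  (empty — regression defined)
  G \ add = {at(kitchen), have(k1), key_at(k2,store), open(d_hall_store)} \ {open(d_hall_store)} = {at(kitchen), have(k1), key_at(k2,store)}
  ∪ pre   = {at(kitchen), have(k1), key_at(k2,store)} ∪ {have(k2), locked(d_hall_store)}
          = {at(kitchen), have(k1), have(k2), key_at(k2,store), locked(d_hall_store)}

== RESULT ==
["at(kitchen)", "have(k1)", "have(k2)", "key_at(k2,store)", "locked(d_hall_store)"]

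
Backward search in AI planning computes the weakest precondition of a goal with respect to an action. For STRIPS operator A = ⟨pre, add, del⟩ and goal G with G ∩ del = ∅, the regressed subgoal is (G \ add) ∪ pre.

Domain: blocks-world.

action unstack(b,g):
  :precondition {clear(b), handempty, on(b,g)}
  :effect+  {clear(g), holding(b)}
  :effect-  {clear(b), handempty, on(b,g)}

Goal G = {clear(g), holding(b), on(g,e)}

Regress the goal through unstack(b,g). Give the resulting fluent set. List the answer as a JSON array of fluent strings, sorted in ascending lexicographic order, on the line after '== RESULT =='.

Regress:
  G ∩ del = {}  (empty — regression defined)
  G \ add = {clear(g), holding(b), on(g,e)} \ {clear(g), holding(b)} = {on(g,e)}
  ∪ pre   = {on(g,e)} ∪ {clear(b), handempty, on(b,g)}
          = {clear(b), handempty, on(b,g), on(g,e)}

== RESULT ==
["clear(b)", "handempty", "on(b,g)", "on(g,e)"]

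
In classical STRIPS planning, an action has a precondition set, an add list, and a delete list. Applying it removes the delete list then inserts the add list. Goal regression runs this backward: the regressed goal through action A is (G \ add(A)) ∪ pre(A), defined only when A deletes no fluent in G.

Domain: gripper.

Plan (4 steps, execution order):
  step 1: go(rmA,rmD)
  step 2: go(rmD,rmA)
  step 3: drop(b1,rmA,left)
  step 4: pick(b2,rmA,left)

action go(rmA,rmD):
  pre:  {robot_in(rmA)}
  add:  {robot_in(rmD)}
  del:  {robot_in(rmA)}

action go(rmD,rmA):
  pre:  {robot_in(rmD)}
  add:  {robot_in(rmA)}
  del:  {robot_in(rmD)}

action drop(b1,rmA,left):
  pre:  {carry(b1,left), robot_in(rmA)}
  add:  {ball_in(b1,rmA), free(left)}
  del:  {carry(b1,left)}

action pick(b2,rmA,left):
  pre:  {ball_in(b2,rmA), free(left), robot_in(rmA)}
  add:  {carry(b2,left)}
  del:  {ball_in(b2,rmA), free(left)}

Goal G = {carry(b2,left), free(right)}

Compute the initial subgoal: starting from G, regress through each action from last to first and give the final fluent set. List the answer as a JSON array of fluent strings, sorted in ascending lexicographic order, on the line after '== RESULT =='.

Regress step by step:
  through step 4 (pick(b2,rmA,left)): drop {carry(b2,left)}, keep {free(right)}, require {ball_in(b2,rmA), free(left), robot_in(rmA)}
    → {ball_in(b2,rmA), free(left), free(right), robot_in(rmA)}
  through step 3 (drop(b1,rmA,left)): drop {free(left)}, keep {ball_in(b2,rmA), free(right), robot_in(rmA)}, require {carry(b1,left), robot_in(rmA)}
    → {ball_in(b2,rmA), carry(b1,left), free(right), robot_in(rmA)}
  through step 2 (go(rmD,rmA)): drop {robot_in(rmA)}, keep {ball_in(b2,rmA), carry(b1,left), free(right)}, require {robot_in(rmD)}
    → {ball_in(b2,rmA), carry(b1,left), free(right), robot_in(rmD)}
  through step 1 (go(rmA,rmD)): drop {robot_in(rmD)}, keep {ball_in(b2,rmA), carry(b1,left), free(right)}, require {robot_in(rmA)}
    → {ball_in(b2,rmA), carry(b1,left), free(right), robot_in(rmA)}

== RESULT ==
["ball_in(b2,rmA)", "carry(b1,left)", "free(right)", "robot_in(rmA)"]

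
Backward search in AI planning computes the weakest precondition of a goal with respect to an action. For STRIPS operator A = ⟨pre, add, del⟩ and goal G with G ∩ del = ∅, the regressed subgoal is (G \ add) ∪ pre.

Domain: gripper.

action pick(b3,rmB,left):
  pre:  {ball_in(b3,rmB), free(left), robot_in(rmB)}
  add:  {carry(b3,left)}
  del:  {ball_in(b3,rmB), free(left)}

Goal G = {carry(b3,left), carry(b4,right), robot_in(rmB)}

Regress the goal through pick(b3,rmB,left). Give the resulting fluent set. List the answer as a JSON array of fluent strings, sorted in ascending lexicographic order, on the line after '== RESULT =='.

Compute (G \ add) ∪ pre:
  G ∩ del = {}  (empty — regression defined)
  G \ add = {carry(b3,left), carry(b4,right), robot_in(rmB)} \ {carry(b3,left)} = {carry(b4,right), robot_in(rmB)}
  ∪ pre   = {carry(b4,right), robot_in(rmB)} ∪ {ball_in(b3,rmB), free(left), robot_in(rmB)}
          = {ball_in(b3,rmB), carry(b4,right), free(left), robot_in(rmB)}

== RESULT ==
["ball_in(b3,rmB)", "carry(b4,right)", "free(left)", "robot_in(rmB)"]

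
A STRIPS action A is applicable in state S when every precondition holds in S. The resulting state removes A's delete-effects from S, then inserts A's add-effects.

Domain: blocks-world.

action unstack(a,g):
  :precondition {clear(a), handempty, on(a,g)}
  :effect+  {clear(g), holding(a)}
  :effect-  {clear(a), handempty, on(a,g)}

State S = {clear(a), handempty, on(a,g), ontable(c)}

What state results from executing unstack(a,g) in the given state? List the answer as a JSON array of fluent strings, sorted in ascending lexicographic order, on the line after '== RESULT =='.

Progress:
  pre ⊆ S: {clear(a), handempty, on(a,g)} ⊆ S  — applicable
  S \ del = {ontable(c)}
  ∪ add   = {clear(g), holding(a), ontable(c)}

== RESULT ==
["clear(g)", "holding(a)", "ontable(c)"]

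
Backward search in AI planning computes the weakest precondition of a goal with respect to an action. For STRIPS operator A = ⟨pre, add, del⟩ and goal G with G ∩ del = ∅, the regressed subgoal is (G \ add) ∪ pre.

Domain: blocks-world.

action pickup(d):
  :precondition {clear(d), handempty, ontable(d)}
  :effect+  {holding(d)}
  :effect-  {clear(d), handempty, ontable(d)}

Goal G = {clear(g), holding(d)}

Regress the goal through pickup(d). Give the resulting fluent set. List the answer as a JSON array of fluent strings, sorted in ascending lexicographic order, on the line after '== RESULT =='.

Regress:
  G ∩ del = {}  (empty — regression defined)
  G \ add = {clear(g), holding(d)} \ {holding(d)} = {clear(g)}
  ∪ pre   = {clear(g)} ∪ {clear(d), handempty, ontable(d)}
          = {clear(d), clear(g), handempty, ontable(d)}

== RESULT ==
["clear(d)", "clear(g)", "handempty", "ontable(d)"]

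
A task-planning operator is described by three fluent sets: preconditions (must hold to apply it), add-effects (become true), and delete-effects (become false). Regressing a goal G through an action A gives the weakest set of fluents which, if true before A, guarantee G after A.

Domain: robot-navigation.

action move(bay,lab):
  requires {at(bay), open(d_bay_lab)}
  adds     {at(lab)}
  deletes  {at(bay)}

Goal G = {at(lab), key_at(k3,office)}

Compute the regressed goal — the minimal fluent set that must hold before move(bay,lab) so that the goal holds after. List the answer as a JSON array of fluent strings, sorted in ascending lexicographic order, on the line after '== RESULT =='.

Regress:
  G ∩ del = {}  (empty — regression defined)
  G \ add = {at(lab), key_at(k3,office)} \ {at(lab)} = {key_at(k3,office)}
  ∪ pre   = {key_at(k3,office)} ∪ {at(bay), open(d_bay_lab)}
          = {at(bay), key_at(k3,office), open(d_bay_lab)}

== RESULT ==
["at(bay)", "key_at(k3,office)", "open(d_bay_lab)"]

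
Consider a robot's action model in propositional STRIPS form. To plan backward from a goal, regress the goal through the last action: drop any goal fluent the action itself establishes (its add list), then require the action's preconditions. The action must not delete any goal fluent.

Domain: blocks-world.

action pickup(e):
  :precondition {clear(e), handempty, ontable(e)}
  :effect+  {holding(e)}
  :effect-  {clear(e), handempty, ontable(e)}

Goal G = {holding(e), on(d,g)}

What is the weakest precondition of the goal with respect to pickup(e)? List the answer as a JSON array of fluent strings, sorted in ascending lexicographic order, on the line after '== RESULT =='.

Regress:
  G ∩ del = {}  (empty — regression defined)
  G \ add = {holding(e), on(d,g)} \ {holding(e)} = {on(d,g)}
  ∪ pre   = {on(d,g)} ∪ {clear(e), handempty, ontable(e)}
          = {clear(e), handempty, on(d,g), ontable(e)}

== RESULT ==
["clear(e)", "handempty", "on(d,g)", "ontable(e)"]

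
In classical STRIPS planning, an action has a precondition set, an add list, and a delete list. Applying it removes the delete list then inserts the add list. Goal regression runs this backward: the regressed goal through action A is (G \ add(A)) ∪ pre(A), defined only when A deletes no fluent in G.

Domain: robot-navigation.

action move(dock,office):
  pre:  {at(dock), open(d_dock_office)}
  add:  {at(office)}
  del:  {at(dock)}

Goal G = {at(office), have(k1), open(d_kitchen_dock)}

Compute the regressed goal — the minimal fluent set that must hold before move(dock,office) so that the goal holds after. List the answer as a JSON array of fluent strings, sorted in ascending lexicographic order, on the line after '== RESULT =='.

Regress:
  G ∩ del = {}  (empty — regression defined)
  G \ add = {at(office), have(k1), open(d_kitchen_dock)} \ {at(office)} = {have(k1), open(d_kitchen_dock)}
  ∪ pre   = {have(k1), open(d_kitchen_dock)} ∪ {at(dock), open(d_dock_office)}
          = {at(dock), have(k1), open(d_dock_office), open(d_kitchen_dock)}

== RESULT ==
["at(dock)", "have(k1)", "open(d_dock_office)", "open(d_kitchen_dock)"]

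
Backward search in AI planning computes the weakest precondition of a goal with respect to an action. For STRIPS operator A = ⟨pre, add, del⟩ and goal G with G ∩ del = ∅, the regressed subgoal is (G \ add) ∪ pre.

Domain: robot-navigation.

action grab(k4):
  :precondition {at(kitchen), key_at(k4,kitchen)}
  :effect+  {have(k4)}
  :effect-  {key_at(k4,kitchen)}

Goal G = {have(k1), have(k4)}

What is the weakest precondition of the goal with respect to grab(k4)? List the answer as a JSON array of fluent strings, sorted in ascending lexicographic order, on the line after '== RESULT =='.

Compute (G \ add) ∪ pre:
  G ∩ del = {}  (empty — regression defined)
  G \ add = {have(k1), have(k4)} \ {have(k4)} = {have(k1)}
  ∪ pre   = {have(k1)} ∪ {at(kitchen), key_at(k4,kitchen)}
          = {at(kitchen), have(k1), key_at(k4,kitchen)}

== RESULT ==
["at(kitchen)", "have(k1)", "key_at(k4,kitchen)"]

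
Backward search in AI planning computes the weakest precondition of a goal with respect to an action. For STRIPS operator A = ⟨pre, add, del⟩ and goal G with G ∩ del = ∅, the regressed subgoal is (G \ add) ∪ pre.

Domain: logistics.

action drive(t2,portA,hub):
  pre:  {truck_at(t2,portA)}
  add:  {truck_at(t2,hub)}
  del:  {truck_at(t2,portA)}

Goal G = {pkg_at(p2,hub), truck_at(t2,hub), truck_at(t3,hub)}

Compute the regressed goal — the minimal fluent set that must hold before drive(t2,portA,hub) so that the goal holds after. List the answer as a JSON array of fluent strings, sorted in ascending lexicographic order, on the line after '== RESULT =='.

Regress:
  G ∩ del = {}  (empty — regression defined)
  G \ add = {pkg_at(p2,hub), truck_at(t2,hub), truck_at(t3,hub)} \ {truck_at(t2,hub)} = {pkg_at(p2,hub), truck_at(t3,hub)}
  ∪ pre   = {pkg_at(p2,hub), truck_at(t3,hub)} ∪ {truck_at(t2,portA)}
          = {pkg_at(p2,hub), truck_at(t2,portA), truck_at(t3,hub)}

== RESULT ==
["pkg_at(p2,hub)", "truck_at(t2,portA)", "truck_at(t3,hub)"]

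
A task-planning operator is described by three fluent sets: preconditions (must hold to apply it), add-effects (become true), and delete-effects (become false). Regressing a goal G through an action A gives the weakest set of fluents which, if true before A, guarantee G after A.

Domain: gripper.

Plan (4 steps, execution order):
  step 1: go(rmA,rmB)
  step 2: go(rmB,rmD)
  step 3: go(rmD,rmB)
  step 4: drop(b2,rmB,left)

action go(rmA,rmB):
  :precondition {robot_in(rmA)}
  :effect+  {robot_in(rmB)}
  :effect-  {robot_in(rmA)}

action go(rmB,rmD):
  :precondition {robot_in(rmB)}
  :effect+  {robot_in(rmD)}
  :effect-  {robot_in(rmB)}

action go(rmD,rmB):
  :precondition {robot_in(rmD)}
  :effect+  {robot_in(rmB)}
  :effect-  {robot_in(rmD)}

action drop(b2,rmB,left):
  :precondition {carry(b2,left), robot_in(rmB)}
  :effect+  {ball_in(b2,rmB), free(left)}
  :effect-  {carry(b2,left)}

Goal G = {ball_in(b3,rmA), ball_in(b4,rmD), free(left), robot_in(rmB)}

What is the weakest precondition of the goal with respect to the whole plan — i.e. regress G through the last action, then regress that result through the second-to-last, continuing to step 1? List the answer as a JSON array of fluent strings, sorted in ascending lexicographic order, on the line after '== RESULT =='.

Regress step by step:
  through step 4 (drop(b2,rmB,left)): drop {free(left)}, keep {ball_in(b3,rmA), ball_in(b4,rmD), robot_in(rmB)}, require {carry(b2,left), robot_in(rmB)}
    → {ball_in(b3,rmA), ball_in(b4,rmD), carry(b2,left), robot_in(rmB)}
  through step 3 (go(rmD,rmB)): drop {robot_in(rmB)}, keep {ball_in(b3,rmA), ball_in(b4,rmD), carry(b2,left)}, require {robot_in(rmD)}
    → {ball_in(b3,rmA), ball_in(b4,rmD), carry(b2,left), robot_in(rmD)}
  through step 2 (go(rmB,rmD)): drop {robot_in(rmD)}, keep {ball_in(b3,rmA), ball_in(b4,rmD), carry(b2,left)}, require {robot_in(rmB)}
    → {ball_in(b3,rmA), ball_in(b4,rmD), carry(b2,left), robot_in(rmB)}
  through step 1 (go(rmA,rmB)): drop {robot_in(rmB)}, keep {ball_in(b3,rmA), ball_in(b4,rmD), carry(b2,left)}, require {robot_in(rmA)}
    → {ball_in(b3,rmA), ball_in(b4,rmD), carry(b2,left), robot_in(rmA)}

== RESULT ==
["ball_in(b3,rmA)", "ball_in(b4,rmD)", "carry(b2,left)", "robot_in(rmA)"]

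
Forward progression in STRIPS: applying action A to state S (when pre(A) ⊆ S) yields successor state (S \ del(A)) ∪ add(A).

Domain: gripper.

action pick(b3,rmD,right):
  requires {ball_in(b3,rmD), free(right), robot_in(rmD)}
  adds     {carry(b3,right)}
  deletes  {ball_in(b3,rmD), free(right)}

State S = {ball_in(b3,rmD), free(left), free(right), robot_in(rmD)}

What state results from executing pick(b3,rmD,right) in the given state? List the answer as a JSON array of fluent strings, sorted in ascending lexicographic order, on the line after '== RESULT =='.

Compute (S \ del) ∪ add:
  pre ⊆ S: {ball_in(b3,rmD), free(right), robot_in(rmD)} ⊆ S  — applicable
  S \ del = {free(left), robot_in(rmD)}
  ∪ add   = {carry(b3,right), free(left), robot_in(rmD)}

== RESULT ==
["carry(b3,right)", "free(left)", "robot_in(rmD)"]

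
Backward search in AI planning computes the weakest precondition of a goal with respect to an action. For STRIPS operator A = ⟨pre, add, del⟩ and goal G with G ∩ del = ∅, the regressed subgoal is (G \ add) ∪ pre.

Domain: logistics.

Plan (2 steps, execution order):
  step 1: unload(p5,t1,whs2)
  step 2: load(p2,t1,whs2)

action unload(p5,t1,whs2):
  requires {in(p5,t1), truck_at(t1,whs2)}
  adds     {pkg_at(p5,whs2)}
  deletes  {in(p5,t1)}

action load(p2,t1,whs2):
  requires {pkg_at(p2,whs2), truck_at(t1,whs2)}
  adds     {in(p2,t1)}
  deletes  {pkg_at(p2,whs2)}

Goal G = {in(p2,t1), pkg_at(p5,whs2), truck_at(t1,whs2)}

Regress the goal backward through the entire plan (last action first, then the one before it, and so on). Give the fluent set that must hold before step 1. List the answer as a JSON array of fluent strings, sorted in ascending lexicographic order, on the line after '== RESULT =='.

Work backward from the goal:
  through step 2 (load(p2,t1,whs2)): drop {in(p2,t1)}, keep {pkg_at(p5,whs2), truck_at(t1,whs2)}, require {pkg_at(p2,whs2), truck_at(t1,whs2)}
    → {pkg_at(p2,whs2), pkg_at(p5,whs2), truck_at(t1,whs2)}
  through step 1 (unload(p5,t1,whs2)): drop {pkg_at(p5,whs2)}, keep {pkg_at(p2,whs2), truck_at(t1,whs2)}, require {in(p5,t1), truck_at(t1,whs2)}
    → {in(p5,t1), pkg_at(p2,whs2), truck_at(t1,whs2)}

== RESULT ==
["in(p5,t1)", "pkg_at(p2,whs2)", "truck_at(t1,whs2)"]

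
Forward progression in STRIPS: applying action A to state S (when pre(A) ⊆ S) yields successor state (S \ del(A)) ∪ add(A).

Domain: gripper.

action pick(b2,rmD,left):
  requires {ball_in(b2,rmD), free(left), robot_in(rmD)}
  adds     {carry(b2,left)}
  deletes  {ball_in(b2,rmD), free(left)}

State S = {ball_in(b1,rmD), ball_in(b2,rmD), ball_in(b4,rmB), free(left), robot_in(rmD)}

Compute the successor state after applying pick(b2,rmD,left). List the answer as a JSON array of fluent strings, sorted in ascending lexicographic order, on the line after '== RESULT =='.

Compute (S \ del) ∪ add:
  pre ⊆ S: {ball_in(b2,rmD), free(left), robot_in(rmD)} ⊆ S  — applicable
  S \ del = {ball_in(b1,rmD), ball_in(b4,rmB), robot_in(rmD)}
  ∪ add   = {ball_in(b1,rmD), ball_in(b4,rmB), carry(b2,left), robot_in(rmD)}

== RESULT ==
["ball_in(b1,rmD)", "ball_in(b4,rmB)", "carry(b2,left)", "robot_in(rmD)"]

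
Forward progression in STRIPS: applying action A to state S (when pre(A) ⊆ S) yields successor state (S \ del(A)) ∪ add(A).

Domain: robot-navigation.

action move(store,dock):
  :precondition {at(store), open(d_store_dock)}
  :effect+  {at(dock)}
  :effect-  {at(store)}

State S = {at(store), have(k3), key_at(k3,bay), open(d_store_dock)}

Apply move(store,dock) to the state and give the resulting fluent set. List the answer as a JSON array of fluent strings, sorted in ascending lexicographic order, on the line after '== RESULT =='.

Progress:
  pre ⊆ S: {at(store), open(d_store_dock)} ⊆ S  — applicable
  S \ del = {have(k3), key_at(k3,bay), open(d_store_dock)}
  ∪ add   = {at(dock), have(k3), key_at(k3,bay), open(d_store_dock)}

== RESULT ==
["at(dock)", "have(k3)", "key_at(k3,bay)", "open(d_store_dock)"]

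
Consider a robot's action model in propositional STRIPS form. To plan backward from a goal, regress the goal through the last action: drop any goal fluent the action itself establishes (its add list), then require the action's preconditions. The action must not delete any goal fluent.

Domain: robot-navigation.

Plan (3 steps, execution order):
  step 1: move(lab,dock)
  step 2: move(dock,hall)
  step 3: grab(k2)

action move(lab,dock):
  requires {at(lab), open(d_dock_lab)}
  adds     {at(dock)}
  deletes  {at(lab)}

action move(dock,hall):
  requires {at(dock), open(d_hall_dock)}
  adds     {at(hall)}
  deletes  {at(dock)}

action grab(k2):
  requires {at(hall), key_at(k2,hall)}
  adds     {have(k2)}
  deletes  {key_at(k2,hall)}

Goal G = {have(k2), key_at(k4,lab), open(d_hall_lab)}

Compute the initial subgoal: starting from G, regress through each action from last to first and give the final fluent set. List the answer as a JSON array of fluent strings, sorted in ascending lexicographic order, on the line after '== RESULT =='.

Work backward from the goal:
  through step 3 (grab(k2)): drop {have(k2)}, keep {key_at(k4,lab), open(d_hall_lab)}, require {at(hall), key_at(k2,hall)}
    → {at(hall), key_at(k2,hall), key_at(k4,lab), open(d_hall_lab)}
  through step 2 (move(dock,hall)): drop {at(hall)}, keep {key_at(k2,hall), key_at(k4,lab), open(d_hall_lab)}, require {at(dock), open(d_hall_dock)}
    → {at(dock), key_at(k2,hall), key_at(k4,lab), open(d_hall_dock), open(d_hall_lab)}
  through step 1 (move(lab,dock)): drop {at(dock)}, keep {key_at(k2,hall), key_at(k4,lab), open(d_hall_dock), open(d_hall_lab)}, require {at(lab), open(d_dock_lab)}
    → {at(lab), key_at(k2,hall), key_at(k4,lab), open(d_dock_lab), open(d_hall_dock), open(d_hall_lab)}

== RESULT ==
["at(lab)", "key_at(k2,hall)", "key_at(k4,lab)", "open(d_dock_lab)", "open(d_hall_dock)", "open(d_hall_lab)"]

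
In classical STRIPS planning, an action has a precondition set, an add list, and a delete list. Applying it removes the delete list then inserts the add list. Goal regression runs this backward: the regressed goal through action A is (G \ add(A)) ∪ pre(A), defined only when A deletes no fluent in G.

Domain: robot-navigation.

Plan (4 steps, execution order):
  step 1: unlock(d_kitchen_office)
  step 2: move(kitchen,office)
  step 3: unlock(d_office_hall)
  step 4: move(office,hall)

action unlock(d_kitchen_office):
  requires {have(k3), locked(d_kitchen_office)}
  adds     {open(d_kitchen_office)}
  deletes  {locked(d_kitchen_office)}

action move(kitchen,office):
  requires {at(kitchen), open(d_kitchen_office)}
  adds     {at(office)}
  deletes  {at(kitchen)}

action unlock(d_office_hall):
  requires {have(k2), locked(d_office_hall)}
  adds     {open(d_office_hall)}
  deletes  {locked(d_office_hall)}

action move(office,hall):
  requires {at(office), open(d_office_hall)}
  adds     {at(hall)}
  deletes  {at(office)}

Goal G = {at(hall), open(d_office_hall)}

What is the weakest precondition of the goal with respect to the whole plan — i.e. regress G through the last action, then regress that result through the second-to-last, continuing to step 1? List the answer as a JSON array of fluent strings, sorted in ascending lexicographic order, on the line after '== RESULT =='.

Regress step by step:
  through step 4 (move(office,hall)): drop {at(hall)}, keep {open(d_office_hall)}, require {at(office), open(d_office_hall)}
    → {at(office), open(d_office_hall)}
  through step 3 (unlock(d_office_hall)): drop {open(d_office_hall)}, keep {at(office)}, require {have(k2), locked(d_office_hall)}
    → {at(office), have(k2), locked(d_office_hall)}
  through step 2 (move(kitchen,office)): drop {at(office)}, keep {have(k2), locked(d_office_hall)}, require {at(kitchen), open(d_kitchen_office)}
    → {at(kitchen), have(k2), locked(d_office_hall), open(d_kitchen_office)}
  through step 1 (unlock(d_kitchen_office)): drop {open(d_kitchen_office)}, keep {at(kitchen), have(k2), locked(d_office_hall)}, require {have(k3), locked(d_kitchen_office)}
    → {at(kitchen), have(k2), have(k3), locked(d_kitchen_office), locked(d_office_hall)}

== RESULT ==
["at(kitchen)", "have(k2)", "have(k3)", "locked(d_kitchen_office)", "locked(d_office_hall)"]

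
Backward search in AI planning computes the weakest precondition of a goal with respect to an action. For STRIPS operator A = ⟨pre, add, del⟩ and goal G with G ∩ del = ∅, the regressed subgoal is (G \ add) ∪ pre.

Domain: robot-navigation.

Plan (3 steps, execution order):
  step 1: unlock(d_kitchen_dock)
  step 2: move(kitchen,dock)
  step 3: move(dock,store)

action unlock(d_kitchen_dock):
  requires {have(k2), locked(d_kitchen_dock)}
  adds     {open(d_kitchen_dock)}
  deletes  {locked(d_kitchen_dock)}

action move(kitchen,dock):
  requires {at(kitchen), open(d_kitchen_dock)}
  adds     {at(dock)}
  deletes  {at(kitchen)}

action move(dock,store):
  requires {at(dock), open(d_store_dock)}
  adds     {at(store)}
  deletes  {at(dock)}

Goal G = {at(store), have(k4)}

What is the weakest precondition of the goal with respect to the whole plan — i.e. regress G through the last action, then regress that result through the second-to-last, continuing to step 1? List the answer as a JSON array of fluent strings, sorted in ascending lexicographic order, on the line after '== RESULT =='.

Regress step by step:
  through step 3 (move(dock,store)): drop {at(store)}, keep {have(k4)}, require {at(dock), open(d_store_dock)}
    → {at(dock), have(k4), open(d_store_dock)}
  through step 2 (move(kitchen,dock)): drop {at(dock)}, keep {have(k4), open(d_store_dock)}, require {at(kitchen), open(d_kitchen_dock)}
    → {at(kitchen), have(k4), open(d_kitchen_dock), open(d_store_dock)}
  through step 1 (unlock(d_kitchen_dock)): drop {open(d_kitchen_dock)}, keep {at(kitchen), have(k4), open(d_store_dock)}, require {have(k2), locked(d_kitchen_dock)}
    → {at(kitchen), have(k2), have(k4), locked(d_kitchen_dock), open(d_store_dock)}

== RESULT ==
["at(kitchen)", "have(k2)", "have(k4)", "locked(d_kitchen_dock)", "open(d_store_dock)"]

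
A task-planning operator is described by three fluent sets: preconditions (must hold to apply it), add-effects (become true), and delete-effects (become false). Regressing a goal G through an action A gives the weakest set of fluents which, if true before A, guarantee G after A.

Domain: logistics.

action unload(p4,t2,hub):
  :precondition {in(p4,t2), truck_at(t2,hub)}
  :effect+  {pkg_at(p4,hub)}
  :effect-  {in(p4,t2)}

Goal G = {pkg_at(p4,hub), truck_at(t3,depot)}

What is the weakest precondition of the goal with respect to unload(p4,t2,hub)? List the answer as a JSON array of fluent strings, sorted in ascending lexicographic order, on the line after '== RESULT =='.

Compute (G \ add) ∪ pre:
  G ∩ del = {}  (empty — regression defined)
  G \ add = {pkg_at(p4,hub), truck_at(t3,depot)} \ {pkg_at(p4,hub)} = {truck_at(t3,depot)}
  ∪ pre   = {truck_at(t3,depot)} ∪ {in(p4,t2), truck_at(t2,hub)}
          = {in(p4,t2), truck_at(t2,hub), truck_at(t3,depot)}

== RESULT ==
["in(p4,t2)", "truck_at(t2,hub)", "truck_at(t3,depot)"]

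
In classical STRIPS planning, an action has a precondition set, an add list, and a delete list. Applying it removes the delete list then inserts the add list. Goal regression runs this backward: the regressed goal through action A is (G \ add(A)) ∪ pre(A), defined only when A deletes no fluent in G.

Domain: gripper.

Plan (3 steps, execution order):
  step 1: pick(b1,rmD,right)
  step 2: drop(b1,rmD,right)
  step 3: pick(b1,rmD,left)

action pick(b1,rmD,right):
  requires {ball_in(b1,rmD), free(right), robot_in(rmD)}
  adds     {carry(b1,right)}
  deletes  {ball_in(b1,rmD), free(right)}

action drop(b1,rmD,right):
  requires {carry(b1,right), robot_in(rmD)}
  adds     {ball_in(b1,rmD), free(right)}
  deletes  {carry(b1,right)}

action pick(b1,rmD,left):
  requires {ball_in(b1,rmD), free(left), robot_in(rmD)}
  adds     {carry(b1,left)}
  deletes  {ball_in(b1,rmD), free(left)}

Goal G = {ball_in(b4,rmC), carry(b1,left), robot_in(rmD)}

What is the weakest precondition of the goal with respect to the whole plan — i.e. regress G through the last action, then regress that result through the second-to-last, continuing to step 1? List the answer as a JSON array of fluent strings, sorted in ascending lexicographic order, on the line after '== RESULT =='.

Regress step by step:
  through step 3 (pick(b1,rmD,left)): drop {carry(b1,left)}, keep {ball_in(b4,rmC), robot_in(rmD)}, require {ball_in(b1,rmD), free(left), robot_in(rmD)}
    → {ball_in(b1,rmD), ball_in(b4,rmC), free(left), robot_in(rmD)}
  through step 2 (drop(b1,rmD,right)): drop {ball_in(b1,rmD)}, keep {ball_in(b4,rmC), free(left), robot_in(rmD)}, require {carry(b1,right), robot_in(rmD)}
    → {ball_in(b4,rmC), carry(b1,right), free(left), robot_in(rmD)}
  through step 1 (pick(b1,rmD,right)): drop {carry(b1,right)}, keep {ball_in(b4,rmC), free(left), robot_in(rmD)}, require {ball_in(b1,rmD), free(right), robot_in(rmD)}
    → {ball_in(b1,rmD), ball_in(b4,rmC), free(left), free(right), robot_in(rmD)}

== RESULT ==
["ball_in(b1,rmD)", "ball_in(b4,rmC)", "free(left)", "free(right)", "robot_in(rmD)"]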